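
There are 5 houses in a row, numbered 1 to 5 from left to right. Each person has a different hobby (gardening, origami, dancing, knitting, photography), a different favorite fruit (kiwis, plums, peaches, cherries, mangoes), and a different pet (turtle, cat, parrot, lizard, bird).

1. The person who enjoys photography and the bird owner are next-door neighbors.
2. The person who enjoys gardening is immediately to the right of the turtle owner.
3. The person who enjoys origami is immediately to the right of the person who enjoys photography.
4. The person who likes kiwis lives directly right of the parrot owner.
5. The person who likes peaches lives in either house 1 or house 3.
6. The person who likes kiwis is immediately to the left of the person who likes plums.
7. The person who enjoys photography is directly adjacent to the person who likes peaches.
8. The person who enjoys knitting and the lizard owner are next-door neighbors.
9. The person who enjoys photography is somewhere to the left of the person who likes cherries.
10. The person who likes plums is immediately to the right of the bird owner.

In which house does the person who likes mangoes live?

2

Clue 1 places the bird owner in house 3.
By clue 10, the person who likes plums is in house 4.
From clue 6, the person who likes kiwis must be in house 3.
The only favorite fruit still possible for house 1 is peaches.
So house 2 gets mangoes for favorite fruit.
That leaves cherries as the favorite fruit for house 5.
From clue 4, the parrot owner must be in house 2.
The person who enjoys photography is in house 2 (clue 7).
The person who enjoys gardening is in house 5 (clue 2).
From clue 2, the turtle owner must be in house 4.
Clue 3 places the person who enjoys origami in house 3.
House 1's hobby must be dancing (nothing else left).
House 4's hobby must be knitting (nothing else left).
So house 1 gets cat for pet.
That leaves lizard as the pet for house 5.
So: house 1 = dancing/peaches/cat, house 2 = photography/mangoes/parrot, house 3 = origami/kiwis/bird, house 4 = knitting/plums/turtle, house 5 = gardening/cherries/lizard.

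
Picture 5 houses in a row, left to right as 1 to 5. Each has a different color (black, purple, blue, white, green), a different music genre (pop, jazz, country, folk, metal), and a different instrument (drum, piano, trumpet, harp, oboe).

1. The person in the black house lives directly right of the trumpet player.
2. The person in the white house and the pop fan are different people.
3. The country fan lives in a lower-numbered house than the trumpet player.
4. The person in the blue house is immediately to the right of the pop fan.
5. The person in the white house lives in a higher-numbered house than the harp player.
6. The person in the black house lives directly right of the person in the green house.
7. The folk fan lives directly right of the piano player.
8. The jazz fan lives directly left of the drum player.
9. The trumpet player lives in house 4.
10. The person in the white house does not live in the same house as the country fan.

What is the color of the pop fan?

purple

Clue 9: the trumpet player is in house 4.
The person in the black house is in house 5 (clue 1).
Clue 6 places the person in the green house in house 4.
So house 1 gets purple for color.
So house 5 gets metal for music genre.
The person in the blue house is narrowed to house 2 or 3; consider each.
Placing it in house 3 leads to a contradiction, so it's in house 2.
Clue 4 places the pop fan in house 1.
So house 3 gets white for color.
The country fan is in house 2 (clue 10).
So house 3 gets folk for music genre.
House 4's music genre must be jazz (nothing else left).
From clue 7, the piano player must be in house 2.
By clue 8, the drum player is in house 5.
House 1 instrument: only harp fits.
House 3 instrument: only oboe fits.
So: house 1 = purple/pop/harp, house 2 = blue/country/piano, house 3 = white/folk/oboe, house 4 = green/jazz/trumpet, house 5 = black/metal/drum.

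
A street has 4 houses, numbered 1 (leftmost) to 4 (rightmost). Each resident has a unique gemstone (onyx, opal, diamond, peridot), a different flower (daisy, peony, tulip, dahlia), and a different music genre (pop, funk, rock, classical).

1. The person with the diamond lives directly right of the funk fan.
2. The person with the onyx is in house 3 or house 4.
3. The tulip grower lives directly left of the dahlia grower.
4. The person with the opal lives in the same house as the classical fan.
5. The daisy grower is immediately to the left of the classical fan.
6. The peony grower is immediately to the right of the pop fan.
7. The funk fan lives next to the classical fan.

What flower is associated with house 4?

House 1's gemstone must be peridot (nothing else left).
The person with the onyx is narrowed to house 3 or 4; consider each.
Placing it in house 4 leads to a contradiction, so it's in house 3.
The person with the diamond is narrowed to house 2 or 4; consider each.
Placing it in house 2 leads to a contradiction, so it's in house 4.
The funk fan is in house 3 (clue 1).
So house 2 gets opal for gemstone.
From clue 4, the classical fan must be in house 2.
The daisy grower is in house 1 (clue 5).
House 4 flower: only dahlia fits.
House 4 music genre: only rock fits.
The tulip grower is in house 3 (clue 3).
Clue 6: the peony grower is in house 2.
That leaves pop as the music genre for house 1.
So: house 1 = peridot/daisy/pop, house 2 = opal/peony/classical, house 3 = onyx/tulip/funk, house 4 = diamond/dahlia/rock.

dahlia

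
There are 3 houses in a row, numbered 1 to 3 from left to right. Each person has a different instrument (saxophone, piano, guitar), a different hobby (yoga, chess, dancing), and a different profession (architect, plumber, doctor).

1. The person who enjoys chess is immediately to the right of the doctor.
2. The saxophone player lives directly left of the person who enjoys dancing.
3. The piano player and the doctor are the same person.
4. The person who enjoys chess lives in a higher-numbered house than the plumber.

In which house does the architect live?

The only instrument still possible for house 3 is guitar.
So house 1 gets yoga for hobby.
House 3 profession: only architect fits.
The piano player is narrowed to house 1 or 2; consider each.
Placing it in house 1 leads to a contradiction, so it's in house 2.
Clue 3: the doctor is in house 2.
The only instrument still possible for house 1 is saxophone.
The only profession still possible for house 1 is plumber.
Clue 1: the person who enjoys chess is in house 3.
By clue 2, the person who enjoys dancing is in house 2.
So: house 1 = saxophone/yoga/plumber, house 2 = piano/dancing/doctor, house 3 = guitar/chess/architect.

3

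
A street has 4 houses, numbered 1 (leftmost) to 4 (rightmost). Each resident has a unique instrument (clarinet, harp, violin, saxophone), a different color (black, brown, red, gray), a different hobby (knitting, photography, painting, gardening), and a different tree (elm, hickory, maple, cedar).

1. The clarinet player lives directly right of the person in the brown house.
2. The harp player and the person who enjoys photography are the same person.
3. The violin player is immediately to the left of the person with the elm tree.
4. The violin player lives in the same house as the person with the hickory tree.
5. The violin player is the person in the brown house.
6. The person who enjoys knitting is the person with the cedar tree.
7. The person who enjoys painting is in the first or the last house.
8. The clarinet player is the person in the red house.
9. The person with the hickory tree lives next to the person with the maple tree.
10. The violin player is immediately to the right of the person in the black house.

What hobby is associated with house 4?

The clarinet player is narrowed to house 3 or 4; consider each.
Placing it in house 3 leads to a contradiction, so it's in house 4.
From clue 1, the person in the brown house must be in house 3.
Clue 5 places the violin player in house 3.
Clue 8 places the person in the red house in house 4.
From clue 10, the person in the black house must be in house 2.
House 1's color must be gray (nothing else left).
Clue 3: the person with the elm tree is in house 4.
From clue 4, the person with the hickory tree must be in house 3.
The only tree still possible for house 1 is cedar.
The only tree still possible for house 2 is maple.
By clue 6, the person who enjoys knitting is in house 1.
House 2's hobby must be photography (nothing else left).
That leaves gardening as the hobby for house 3.
The only hobby still possible for house 4 is painting.
By clue 2, the harp player is in house 2.
So house 1 gets saxophone for instrument.
So: house 1 = saxophone/gray/knitting/cedar, house 2 = harp/black/photography/maple, house 3 = violin/brown/gardening/hickory, house 4 = clarinet/red/painting/elm.

painting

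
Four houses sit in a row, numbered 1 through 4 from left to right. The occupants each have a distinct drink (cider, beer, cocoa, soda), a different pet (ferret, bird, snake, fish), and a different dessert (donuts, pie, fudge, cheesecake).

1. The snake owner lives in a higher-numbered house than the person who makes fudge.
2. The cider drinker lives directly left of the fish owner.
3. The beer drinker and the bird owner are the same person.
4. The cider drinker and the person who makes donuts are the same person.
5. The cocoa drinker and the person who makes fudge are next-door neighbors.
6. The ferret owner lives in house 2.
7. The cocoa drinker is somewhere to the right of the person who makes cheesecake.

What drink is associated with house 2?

cider

The ferret owner is in house 2 (clue 6).
The only pet still possible for house 1 is bird.
House 4 dessert: only pie fits.
From clue 3, the beer drinker must be in house 1.
The cider drinker is narrowed to house 2 or 3; consider each.
Placing it in house 3 leads to a contradiction, so it's in house 2.
Clue 2 places the fish owner in house 3.
From clue 4, the person who makes donuts must be in house 2.
The only pet still possible for house 4 is snake.
By clue 5, the cocoa drinker is in house 4.
The person who makes fudge is in house 3 (clue 5).
House 3's drink must be soda (nothing else left).
House 1 dessert: only cheesecake fits.
So: house 1 = beer/bird/cheesecake, house 2 = cider/ferret/donuts, house 3 = soda/fish/fudge, house 4 = cocoa/snake/pie.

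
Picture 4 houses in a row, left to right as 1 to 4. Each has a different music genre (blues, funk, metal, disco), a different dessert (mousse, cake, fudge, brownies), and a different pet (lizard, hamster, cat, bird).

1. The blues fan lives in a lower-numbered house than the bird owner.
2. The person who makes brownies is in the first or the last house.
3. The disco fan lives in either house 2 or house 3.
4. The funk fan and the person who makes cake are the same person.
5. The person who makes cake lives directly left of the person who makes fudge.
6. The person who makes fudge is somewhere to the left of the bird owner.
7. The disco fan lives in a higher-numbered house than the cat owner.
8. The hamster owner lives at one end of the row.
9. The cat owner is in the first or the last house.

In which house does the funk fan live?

1

Clue 9 places the cat owner in house 1.
The only pet still possible for house 2 is lizard.
House 3 pet: only bird fits.
So house 4 gets hamster for pet.
From clue 6, the person who makes fudge must be in house 2.
That leaves metal as the music genre for house 4.
House 3 dessert: only mousse fits.
The only dessert still possible for house 4 is brownies.
From clue 4, the funk fan must be in house 1.
House 3 music genre: only disco fits.
So house 1 gets cake for dessert.
That leaves blues as the music genre for house 2.
So: house 1 = funk/cake/cat, house 2 = blues/fudge/lizard, house 3 = disco/mousse/bird, house 4 = metal/brownies/hamster.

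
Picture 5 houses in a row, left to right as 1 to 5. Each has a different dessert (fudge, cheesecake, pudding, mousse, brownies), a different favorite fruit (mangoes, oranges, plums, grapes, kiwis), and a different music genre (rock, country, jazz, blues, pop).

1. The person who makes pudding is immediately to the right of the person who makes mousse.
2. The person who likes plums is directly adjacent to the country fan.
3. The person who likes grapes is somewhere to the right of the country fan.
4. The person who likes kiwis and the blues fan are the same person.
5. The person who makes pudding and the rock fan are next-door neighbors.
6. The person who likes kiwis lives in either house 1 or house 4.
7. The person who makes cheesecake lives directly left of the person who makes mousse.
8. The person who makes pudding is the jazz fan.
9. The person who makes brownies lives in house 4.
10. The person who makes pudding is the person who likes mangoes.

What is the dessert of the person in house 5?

By clue 9, the person who makes brownies is in house 4.
From clue 1, the person who makes pudding must be in house 3.
Clue 1: the person who makes mousse is in house 2.
From clue 7, the person who makes cheesecake must be in house 1.
From clue 8, the jazz fan must be in house 3.
Clue 10 places the person who likes mangoes in house 3.
That leaves fudge as the dessert for house 5.
So house 5 gets pop for music genre.
The person who likes kiwis is narrowed to house 1 or 4; consider each.
Placing it in house 1 leads to a contradiction, so it's in house 4.
Clue 4 places the blues fan in house 4.
House 1's music genre must be country (nothing else left).
That leaves rock as the music genre for house 2.
The person who likes plums is in house 2 (clue 2).
So house 1 gets oranges for favorite fruit.
House 5 favorite fruit: only grapes fits.
So: house 1 = cheesecake/oranges/country, house 2 = mousse/plums/rock, house 3 = pudding/mangoes/jazz, house 4 = brownies/kiwis/blues, house 5 = fudge/grapes/pop.

fudge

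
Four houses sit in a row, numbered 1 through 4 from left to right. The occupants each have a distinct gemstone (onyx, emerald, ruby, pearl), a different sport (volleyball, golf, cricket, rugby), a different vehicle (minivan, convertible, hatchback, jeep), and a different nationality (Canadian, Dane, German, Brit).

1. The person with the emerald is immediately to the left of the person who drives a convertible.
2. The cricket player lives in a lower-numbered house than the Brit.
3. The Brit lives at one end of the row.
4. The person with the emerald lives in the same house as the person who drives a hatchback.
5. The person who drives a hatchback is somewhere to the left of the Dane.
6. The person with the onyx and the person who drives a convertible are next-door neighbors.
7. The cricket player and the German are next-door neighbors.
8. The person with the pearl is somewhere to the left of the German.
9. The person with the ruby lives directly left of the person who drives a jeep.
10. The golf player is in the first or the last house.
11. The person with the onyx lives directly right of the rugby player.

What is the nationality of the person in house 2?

German

By clue 3, the Brit is in house 4.
That leaves onyx as the gemstone for house 4.
The only nationality still possible for house 1 is Canadian.
The person who drives a convertible is in house 3 (clue 6).
Clue 11 places the rugby player in house 3.
The person with the emerald is in house 2 (clue 1).
From clue 4, the person who drives a hatchback must be in house 2.
Clue 5 places the Dane in house 3.
House 1 gemstone: only pearl fits.
That leaves ruby as the gemstone for house 3.
House 1 vehicle: only minivan fits.
The only vehicle still possible for house 4 is jeep.
House 2's nationality must be German (nothing else left).
Clue 7 places the cricket player in house 1.
House 2's sport must be volleyball (nothing else left).
So house 4 gets golf for sport.
So: house 1 = pearl/cricket/minivan/Canadian, house 2 = emerald/volleyball/hatchback/German, house 3 = ruby/rugby/convertible/Dane, house 4 = onyx/golf/jeep/Brit.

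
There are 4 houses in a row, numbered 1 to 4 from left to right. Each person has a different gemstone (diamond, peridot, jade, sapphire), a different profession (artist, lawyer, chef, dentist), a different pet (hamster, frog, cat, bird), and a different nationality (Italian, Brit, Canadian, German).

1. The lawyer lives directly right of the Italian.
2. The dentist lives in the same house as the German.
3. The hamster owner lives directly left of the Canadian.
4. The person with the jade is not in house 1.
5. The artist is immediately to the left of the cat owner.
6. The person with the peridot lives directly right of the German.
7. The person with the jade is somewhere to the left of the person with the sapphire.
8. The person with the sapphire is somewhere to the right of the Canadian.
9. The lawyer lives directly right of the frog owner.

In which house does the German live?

That leaves diamond as the gemstone for house 1.
So house 4 gets Brit for nationality.
The person with the jade is narrowed to house 2 or 3; consider each.
Placing it in house 2 leads to a contradiction, so it's in house 3.
From clue 7, the person with the sapphire must be in house 4.
The only gemstone still possible for house 2 is peridot.
Clue 6 places the German in house 1.
Clue 2 places the dentist in house 1.
The artist is narrowed to house 2 or 3; consider each.
Placing it in house 2 leads to a contradiction, so it's in house 3.
By clue 5, the cat owner is in house 4.
The only profession still possible for house 2 is chef.
The only profession still possible for house 4 is lawyer.
From clue 1, the Italian must be in house 3.
The frog owner is in house 3 (clue 9).
The only nationality still possible for house 2 is Canadian.
From clue 3, the hamster owner must be in house 1.
House 2 pet: only bird fits.
So: house 1 = diamond/dentist/hamster/German, house 2 = peridot/chef/bird/Canadian, house 3 = jade/artist/frog/Italian, house 4 = sapphire/lawyer/cat/Brit.

1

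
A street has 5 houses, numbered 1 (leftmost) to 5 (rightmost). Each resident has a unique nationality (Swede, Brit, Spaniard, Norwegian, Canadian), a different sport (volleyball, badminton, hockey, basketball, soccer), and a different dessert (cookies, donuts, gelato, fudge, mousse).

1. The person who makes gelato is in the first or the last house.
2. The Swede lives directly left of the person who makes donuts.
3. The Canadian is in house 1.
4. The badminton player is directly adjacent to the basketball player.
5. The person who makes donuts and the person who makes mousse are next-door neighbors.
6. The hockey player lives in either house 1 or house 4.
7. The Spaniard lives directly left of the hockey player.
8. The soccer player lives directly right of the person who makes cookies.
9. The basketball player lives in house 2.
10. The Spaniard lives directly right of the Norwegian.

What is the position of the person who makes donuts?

Clue 3: the Canadian is in house 1.
Clue 7: the Spaniard is in house 3.
From clue 7, the hockey player must be in house 4.
Clue 9 places the basketball player in house 2.
By clue 10, the Norwegian is in house 2.
House 5 nationality: only Brit fits.
Clue 2 places the person who makes donuts in house 5.
By clue 5, the person who makes mousse is in house 4.
House 4 nationality: only Swede fits.
House 1's dessert must be gelato (nothing else left).
The only dessert still possible for house 3 is fudge.
From clue 8, the soccer player must be in house 3.
That leaves volleyball as the sport for house 5.
House 2 dessert: only cookies fits.
The only sport still possible for house 1 is badminton.
So: house 1 = Canadian/badminton/gelato, house 2 = Norwegian/basketball/cookies, house 3 = Spaniard/soccer/fudge, house 4 = Swede/hockey/mousse, house 5 = Brit/volleyball/donuts.

5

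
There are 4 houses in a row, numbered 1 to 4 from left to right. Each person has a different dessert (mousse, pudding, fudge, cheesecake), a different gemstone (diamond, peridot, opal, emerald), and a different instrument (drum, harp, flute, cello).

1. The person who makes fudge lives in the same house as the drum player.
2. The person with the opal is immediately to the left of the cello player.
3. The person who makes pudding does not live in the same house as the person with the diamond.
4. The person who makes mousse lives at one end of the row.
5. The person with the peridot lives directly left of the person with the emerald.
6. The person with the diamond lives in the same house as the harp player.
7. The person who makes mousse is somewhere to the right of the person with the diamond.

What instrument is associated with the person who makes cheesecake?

harp

By clue 7, the person who makes mousse is in house 4.
So house 4 gets emerald for gemstone.
The person with the peridot is in house 3 (clue 5).
The only instrument still possible for house 4 is flute.
The person with the diamond is narrowed to house 1 or 2; consider each.
Placing it in house 2 leads to a contradiction, so it's in house 1.
From clue 6, the harp player must be in house 1.
The only gemstone still possible for house 2 is opal.
From clue 2, the cello player must be in house 3.
House 1 dessert: only cheesecake fits.
That leaves drum as the instrument for house 2.
From clue 1, the person who makes fudge must be in house 2.
House 3's dessert must be pudding (nothing else left).
So: house 1 = cheesecake/diamond/harp, house 2 = fudge/opal/drum, house 3 = pudding/peridot/cello, house 4 = mousse/emerald/flute.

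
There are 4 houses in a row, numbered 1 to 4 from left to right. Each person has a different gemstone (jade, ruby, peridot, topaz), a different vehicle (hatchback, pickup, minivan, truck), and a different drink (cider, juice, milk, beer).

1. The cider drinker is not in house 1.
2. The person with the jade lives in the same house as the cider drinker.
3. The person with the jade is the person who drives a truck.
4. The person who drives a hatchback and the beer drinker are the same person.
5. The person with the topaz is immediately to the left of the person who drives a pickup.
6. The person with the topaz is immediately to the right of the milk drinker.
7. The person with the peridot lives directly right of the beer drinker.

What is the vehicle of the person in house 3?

pickup

That leaves ruby as the gemstone for house 1.
The person with the topaz is narrowed to house 2 or 3; consider each.
Placing it in house 3 leads to a contradiction, so it's in house 2.
Clue 5: the person who drives a pickup is in house 3.
Clue 6 places the milk drinker in house 1.
Clue 3: the person with the jade is in house 4.
Clue 3 places the person who drives a truck in house 4.
Clue 4: the person who drives a hatchback is in house 2.
Clue 4 places the beer drinker in house 2.
Clue 7 places the person with the peridot in house 3.
House 1 vehicle: only minivan fits.
The cider drinker is in house 4 (clue 2).
The only drink still possible for house 3 is juice.
So: house 1 = ruby/minivan/milk, house 2 = topaz/hatchback/beer, house 3 = peridot/pickup/juice, house 4 = jade/truck/cider.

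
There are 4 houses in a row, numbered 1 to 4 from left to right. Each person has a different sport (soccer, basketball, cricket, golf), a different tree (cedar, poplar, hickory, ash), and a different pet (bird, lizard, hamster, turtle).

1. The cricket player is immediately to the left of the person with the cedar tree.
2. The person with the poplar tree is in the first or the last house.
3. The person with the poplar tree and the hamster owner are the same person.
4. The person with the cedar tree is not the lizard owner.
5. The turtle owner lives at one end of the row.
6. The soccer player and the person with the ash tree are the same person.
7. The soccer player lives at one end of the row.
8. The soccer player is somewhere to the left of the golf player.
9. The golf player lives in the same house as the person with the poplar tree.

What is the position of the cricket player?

2

Clue 8 places the soccer player in house 1.
By clue 9, the golf player is in house 4.
The person with the poplar tree is in house 4 (clue 9).
By clue 1, the cricket player is in house 2.
The person with the cedar tree is in house 3 (clue 1).
The hamster owner is in house 4 (clue 3).
Clue 6 places the person with the ash tree in house 1.
So house 3 gets basketball for sport.
House 2's tree must be hickory (nothing else left).
House 1's pet must be turtle (nothing else left).
So house 3 gets bird for pet.
So house 2 gets lizard for pet.
So: house 1 = soccer/ash/turtle, house 2 = cricket/hickory/lizard, house 3 = basketball/cedar/bird, house 4 = golf/poplar/hamster.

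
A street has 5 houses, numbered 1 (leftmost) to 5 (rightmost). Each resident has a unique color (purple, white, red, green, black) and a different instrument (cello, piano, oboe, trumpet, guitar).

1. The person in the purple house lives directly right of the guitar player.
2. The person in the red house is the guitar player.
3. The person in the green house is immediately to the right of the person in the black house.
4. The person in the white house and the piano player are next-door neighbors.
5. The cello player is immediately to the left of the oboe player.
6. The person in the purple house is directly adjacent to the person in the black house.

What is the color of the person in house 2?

The person in the black house is narrowed to house 1 or 2 or 3 or 4; consider each.
Placing it in house 1 and house 2 and house 4 leads to a contradiction, so it's in house 3.
The person in the green house is in house 4 (clue 3).
The only color still possible for house 5 is white.
Clue 1: the guitar player is in house 1.
The person in the red house is in house 1 (clue 2).
Clue 4 places the piano player in house 4.
So house 2 gets purple for color.
Clue 5 places the cello player in house 2.
The oboe player is in house 3 (clue 5).
House 5 instrument: only trumpet fits.
So: house 1 = red/guitar, house 2 = purple/cello, house 3 = black/oboe, house 4 = green/piano, house 5 = white/trumpet.

purple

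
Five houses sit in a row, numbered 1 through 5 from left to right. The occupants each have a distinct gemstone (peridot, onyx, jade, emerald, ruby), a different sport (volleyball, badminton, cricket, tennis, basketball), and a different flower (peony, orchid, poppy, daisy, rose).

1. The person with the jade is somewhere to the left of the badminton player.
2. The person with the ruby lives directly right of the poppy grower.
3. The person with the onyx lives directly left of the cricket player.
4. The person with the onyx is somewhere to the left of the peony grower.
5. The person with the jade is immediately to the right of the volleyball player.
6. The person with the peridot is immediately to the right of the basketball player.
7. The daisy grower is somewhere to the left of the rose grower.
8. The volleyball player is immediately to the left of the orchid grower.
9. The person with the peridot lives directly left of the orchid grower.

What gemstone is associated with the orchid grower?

The person with the jade is narrowed to house 3 or 4; consider each.
Placing it in house 4 leads to a contradiction, so it's in house 3.
Clue 5: the volleyball player is in house 2.
The orchid grower is in house 3 (clue 8).
From clue 9, the person with the peridot must be in house 2.
The only sport still possible for house 1 is basketball.
The person with the ruby is in house 5 (clue 2).
By clue 2, the poppy grower is in house 4.
By clue 3, the person with the onyx is in house 4.
Clue 3 places the cricket player in house 5.
By clue 4, the peony grower is in house 5.
House 1 gemstone: only emerald fits.
The only sport still possible for house 3 is tennis.
That leaves badminton as the sport for house 4.
House 1's flower must be daisy (nothing else left).
The only flower still possible for house 2 is rose.
So: house 1 = emerald/basketball/daisy, house 2 = peridot/volleyball/rose, house 3 = jade/tennis/orchid, house 4 = onyx/badminton/poppy, house 5 = ruby/cricket/peony.

jade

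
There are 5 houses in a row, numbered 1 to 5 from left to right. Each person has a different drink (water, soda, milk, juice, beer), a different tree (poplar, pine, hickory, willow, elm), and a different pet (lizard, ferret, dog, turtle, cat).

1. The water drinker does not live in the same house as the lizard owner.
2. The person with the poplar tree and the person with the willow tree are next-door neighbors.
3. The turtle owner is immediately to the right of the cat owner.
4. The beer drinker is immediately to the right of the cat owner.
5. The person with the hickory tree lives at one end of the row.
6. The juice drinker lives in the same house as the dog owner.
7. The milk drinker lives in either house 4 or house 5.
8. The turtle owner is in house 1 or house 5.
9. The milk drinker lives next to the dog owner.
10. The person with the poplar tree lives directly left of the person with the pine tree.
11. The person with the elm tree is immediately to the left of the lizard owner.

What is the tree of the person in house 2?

Clue 8: the turtle owner is in house 5.
From clue 3, the cat owner must be in house 4.
By clue 4, the beer drinker is in house 5.
The only pet still possible for house 1 is ferret.
House 2 pet: only lizard fits.
That leaves dog as the pet for house 3.
The juice drinker is in house 3 (clue 6).
From clue 11, the person with the elm tree must be in house 1.
That leaves soda as the drink for house 2.
House 4 drink: only milk fits.
House 1's drink must be water (nothing else left).
That leaves hickory as the tree for house 5.
The person with the pine tree is narrowed to house 3 or 4; consider each.
Placing it in house 3 leads to a contradiction, so it's in house 4.
The person with the poplar tree is in house 3 (clue 10).
So house 2 gets willow for tree.
So: house 1 = water/elm/ferret, house 2 = soda/willow/lizard, house 3 = juice/poplar/dog, house 4 = milk/pine/cat, house 5 = beer/hickory/turtle.

willow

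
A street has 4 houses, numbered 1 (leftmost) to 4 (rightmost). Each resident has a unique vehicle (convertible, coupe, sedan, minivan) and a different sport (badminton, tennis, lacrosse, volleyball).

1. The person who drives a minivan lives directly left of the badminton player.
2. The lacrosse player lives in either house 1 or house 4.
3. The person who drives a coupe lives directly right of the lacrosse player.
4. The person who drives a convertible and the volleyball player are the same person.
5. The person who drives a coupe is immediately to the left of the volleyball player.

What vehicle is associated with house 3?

convertible

Clue 3 places the person who drives a coupe in house 2.
Clue 3: the lacrosse player is in house 1.
The volleyball player is in house 3 (clue 5).
By clue 4, the person who drives a convertible is in house 3.
That leaves minivan as the vehicle for house 1.
That leaves sedan as the vehicle for house 4.
From clue 1, the badminton player must be in house 2.
The only sport still possible for house 4 is tennis.
So: house 1 = minivan/lacrosse, house 2 = coupe/badminton, house 3 = convertible/volleyball, house 4 = sedan/tennis.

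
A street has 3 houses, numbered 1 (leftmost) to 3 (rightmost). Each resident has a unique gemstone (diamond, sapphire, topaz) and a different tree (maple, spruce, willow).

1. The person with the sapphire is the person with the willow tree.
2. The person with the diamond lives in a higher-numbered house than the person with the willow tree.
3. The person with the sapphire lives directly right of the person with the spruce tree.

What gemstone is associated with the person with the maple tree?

diamond

So house 1 gets topaz for gemstone.
House 3 tree: only maple fits.
By clue 1, the person with the sapphire is in house 2.
Clue 1: the person with the willow tree is in house 2.
The person with the diamond is in house 3 (clue 2).
The person with the spruce tree is in house 1 (clue 3).
So: house 1 = topaz/spruce, house 2 = sapphire/willow, house 3 = diamond/maple.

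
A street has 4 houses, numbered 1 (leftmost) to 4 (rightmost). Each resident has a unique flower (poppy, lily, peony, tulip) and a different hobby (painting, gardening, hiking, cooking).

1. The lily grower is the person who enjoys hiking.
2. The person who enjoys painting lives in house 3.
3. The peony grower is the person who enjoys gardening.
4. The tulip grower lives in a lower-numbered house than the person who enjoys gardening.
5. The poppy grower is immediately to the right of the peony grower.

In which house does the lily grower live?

4

The person who enjoys painting is in house 3 (clue 2).
By clue 3, the peony grower is in house 2.
Clue 3: the person who enjoys gardening is in house 2.
From clue 4, the tulip grower must be in house 1.
The poppy grower is in house 3 (clue 5).
So house 4 gets lily for flower.
From clue 1, the person who enjoys hiking must be in house 4.
So house 1 gets cooking for hobby.
So: house 1 = tulip/cooking, house 2 = peony/gardening, house 3 = poppy/painting, house 4 = lily/hiking.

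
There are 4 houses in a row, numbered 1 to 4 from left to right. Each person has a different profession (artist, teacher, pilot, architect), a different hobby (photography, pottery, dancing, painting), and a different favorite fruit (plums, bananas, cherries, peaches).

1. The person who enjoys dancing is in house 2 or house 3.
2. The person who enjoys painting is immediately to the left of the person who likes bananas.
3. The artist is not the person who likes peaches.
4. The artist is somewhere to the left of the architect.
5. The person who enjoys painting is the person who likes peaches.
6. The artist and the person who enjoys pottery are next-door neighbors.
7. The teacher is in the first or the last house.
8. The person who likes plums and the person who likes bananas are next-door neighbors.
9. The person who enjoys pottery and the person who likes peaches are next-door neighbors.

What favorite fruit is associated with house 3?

The teacher is narrowed to house 1 or 4; consider each.
Placing it in house 4 leads to a contradiction, so it's in house 1.
The architect is narrowed to house 3 or 4; consider each.
Placing it in house 3 leads to a contradiction, so it's in house 4.
The artist is narrowed to house 2 or 3; consider each.
Placing it in house 2 leads to a contradiction, so it's in house 3.
From clue 9, the person who enjoys pottery must be in house 2.
Clue 9 places the person who likes peaches in house 1.
The only profession still possible for house 2 is pilot.
So house 1 gets painting for hobby.
House 3's hobby must be dancing (nothing else left).
So house 4 gets photography for hobby.
Clue 2 places the person who likes bananas in house 2.
Clue 8: the person who likes plums is in house 3.
That leaves cherries as the favorite fruit for house 4.
So: house 1 = teacher/painting/peaches, house 2 = pilot/pottery/bananas, house 3 = artist/dancing/plums, house 4 = architect/photography/cherries.

plums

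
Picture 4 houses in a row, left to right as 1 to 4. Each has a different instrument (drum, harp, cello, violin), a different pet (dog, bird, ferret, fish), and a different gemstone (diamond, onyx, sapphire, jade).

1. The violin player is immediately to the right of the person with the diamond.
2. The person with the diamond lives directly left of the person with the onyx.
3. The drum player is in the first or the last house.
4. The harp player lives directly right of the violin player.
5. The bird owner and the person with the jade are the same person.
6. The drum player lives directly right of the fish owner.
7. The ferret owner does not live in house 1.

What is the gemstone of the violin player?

onyx

From clue 6, the drum player must be in house 4.
Clue 6: the fish owner is in house 3.
House 1's instrument must be cello (nothing else left).
So house 2 gets violin for instrument.
The only instrument still possible for house 3 is harp.
By clue 1, the person with the diamond is in house 1.
Clue 2: the person with the onyx is in house 2.
The only gemstone still possible for house 3 is sapphire.
That leaves jade as the gemstone for house 4.
By clue 5, the bird owner is in house 4.
House 1's pet must be dog (nothing else left).
That leaves ferret as the pet for house 2.
So: house 1 = cello/dog/diamond, house 2 = violin/ferret/onyx, house 3 = harp/fish/sapphire, house 4 = drum/bird/jade.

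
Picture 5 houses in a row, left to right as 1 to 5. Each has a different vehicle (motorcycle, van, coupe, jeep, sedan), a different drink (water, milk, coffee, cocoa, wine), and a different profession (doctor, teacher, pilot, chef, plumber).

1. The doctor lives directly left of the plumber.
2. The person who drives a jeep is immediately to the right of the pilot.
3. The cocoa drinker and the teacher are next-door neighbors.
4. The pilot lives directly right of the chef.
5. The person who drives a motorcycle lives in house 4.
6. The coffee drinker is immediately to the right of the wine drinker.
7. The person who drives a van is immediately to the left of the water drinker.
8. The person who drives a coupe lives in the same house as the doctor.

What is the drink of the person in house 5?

milk

Clue 5 places the person who drives a motorcycle in house 4.
That leaves teacher as the profession for house 5.
The cocoa drinker is in house 4 (clue 3).
House 5's drink must be milk (nothing else left).
House 1's drink must be wine (nothing else left).
By clue 6, the coffee drinker is in house 2.
House 3's drink must be water (nothing else left).
By clue 7, the person who drives a van is in house 2.
The person who drives a coupe is narrowed to house 1 or 3; consider each.
Placing it in house 3 leads to a contradiction, so it's in house 1.
By clue 8, the doctor is in house 1.
House 3's profession must be chef (nothing else left).
From clue 1, the plumber must be in house 2.
By clue 4, the pilot is in house 4.
Clue 2 places the person who drives a jeep in house 5.
House 3 vehicle: only sedan fits.
So: house 1 = coupe/wine/doctor, house 2 = van/coffee/plumber, house 3 = sedan/water/chef, house 4 = motorcycle/cocoa/pilot, house 5 = jeep/milk/teacher.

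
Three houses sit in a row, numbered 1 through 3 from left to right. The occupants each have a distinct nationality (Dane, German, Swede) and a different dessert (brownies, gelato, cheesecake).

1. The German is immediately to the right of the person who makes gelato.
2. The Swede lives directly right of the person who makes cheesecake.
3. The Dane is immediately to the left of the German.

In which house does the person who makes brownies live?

3

House 1's nationality must be Dane (nothing else left).
So house 3 gets brownies for dessert.
From clue 3, the German must be in house 2.
House 3's nationality must be Swede (nothing else left).
Clue 1 places the person who makes gelato in house 1.
Clue 2 places the person who makes cheesecake in house 2.
So: house 1 = Dane/gelato, house 2 = German/cheesecake, house 3 = Swede/brownies.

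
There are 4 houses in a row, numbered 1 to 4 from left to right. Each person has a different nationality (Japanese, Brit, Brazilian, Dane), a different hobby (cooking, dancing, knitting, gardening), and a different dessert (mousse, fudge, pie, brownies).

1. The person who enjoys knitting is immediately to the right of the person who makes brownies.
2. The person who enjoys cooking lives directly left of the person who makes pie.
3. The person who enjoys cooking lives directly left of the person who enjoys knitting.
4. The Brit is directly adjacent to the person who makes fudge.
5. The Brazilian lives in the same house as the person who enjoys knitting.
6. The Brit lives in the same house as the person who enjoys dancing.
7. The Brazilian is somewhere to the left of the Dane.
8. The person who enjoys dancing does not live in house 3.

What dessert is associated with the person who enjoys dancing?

mousse

That leaves mousse as the dessert for house 4.
The Brazilian is narrowed to house 2 or 3; consider each.
Placing it in house 3 leads to a contradiction, so it's in house 2.
From clue 5, the person who enjoys knitting must be in house 2.
The only hobby still possible for house 3 is gardening.
So house 4 gets dancing for hobby.
Clue 1: the person who makes brownies is in house 1.
Clue 2 places the person who makes pie in house 2.
From clue 6, the Brit must be in house 4.
The only nationality still possible for house 1 is Japanese.
That leaves Dane as the nationality for house 3.
So house 1 gets cooking for hobby.
House 3 dessert: only fudge fits.
So: house 1 = Japanese/cooking/brownies, house 2 = Brazilian/knitting/pie, house 3 = Dane/gardening/fudge, house 4 = Brit/dancing/mousse.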